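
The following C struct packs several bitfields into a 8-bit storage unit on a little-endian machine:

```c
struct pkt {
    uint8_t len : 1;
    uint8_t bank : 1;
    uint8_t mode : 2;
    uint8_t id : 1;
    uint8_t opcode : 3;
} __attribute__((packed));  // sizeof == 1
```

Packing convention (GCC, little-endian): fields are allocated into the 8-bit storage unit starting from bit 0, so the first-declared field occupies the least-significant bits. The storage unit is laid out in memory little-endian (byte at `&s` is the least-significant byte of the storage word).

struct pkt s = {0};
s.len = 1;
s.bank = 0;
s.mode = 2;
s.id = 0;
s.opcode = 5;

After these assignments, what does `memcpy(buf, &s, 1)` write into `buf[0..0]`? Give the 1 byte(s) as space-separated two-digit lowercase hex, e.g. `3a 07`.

[0+:1] len=1 & 0x1 = 0x1; word=0x01
[1+:1] bank=0 & 0x1 = 0x0; word=0x01
[2+:2] mode=2 & 0x3 = 0x2; word=0x09
[4+:1] id=0 & 0x1 = 0x0; word=0x09
[5+:3] opcode=5 & 0x7 = 0x5; word=0xa9
word = 0xa9 → little-endian bytes:
  [0]=0xa9

a9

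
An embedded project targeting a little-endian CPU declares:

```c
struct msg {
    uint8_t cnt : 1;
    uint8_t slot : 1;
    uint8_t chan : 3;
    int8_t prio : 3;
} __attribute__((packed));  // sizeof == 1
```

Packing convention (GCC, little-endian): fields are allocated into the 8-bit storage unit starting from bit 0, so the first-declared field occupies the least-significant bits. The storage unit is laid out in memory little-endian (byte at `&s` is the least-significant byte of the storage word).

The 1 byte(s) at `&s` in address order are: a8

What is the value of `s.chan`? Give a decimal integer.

2

[0]=0xa8 (little-endian) → word 0xa8
cnt [0+:1] = (word>>0) & 0x1 = 0
slot [1+:1] = (word>>1) & 0x1 = 0
chan [2+:3] = (word>>2) & 0x7 = 2  ←
prio [5+:3] = (word>>5) & 0x7 = 5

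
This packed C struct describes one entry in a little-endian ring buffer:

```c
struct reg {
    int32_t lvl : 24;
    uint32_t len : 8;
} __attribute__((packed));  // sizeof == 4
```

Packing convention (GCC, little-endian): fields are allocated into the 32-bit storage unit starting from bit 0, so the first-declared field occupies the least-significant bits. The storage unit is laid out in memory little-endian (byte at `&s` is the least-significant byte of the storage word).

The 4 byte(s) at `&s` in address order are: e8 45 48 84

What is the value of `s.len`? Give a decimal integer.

132

[0]=0xe8 [1]=0x45 [2]=0x48 [3]=0x84 (little-endian) → word 0x844845e8
lvl:24 @ bit 0 → (0x844845e8>>0)&0xffffff = 0x4845e8
len:8 @ bit 24 → (0x844845e8>>24)&0xff = 0x84  ←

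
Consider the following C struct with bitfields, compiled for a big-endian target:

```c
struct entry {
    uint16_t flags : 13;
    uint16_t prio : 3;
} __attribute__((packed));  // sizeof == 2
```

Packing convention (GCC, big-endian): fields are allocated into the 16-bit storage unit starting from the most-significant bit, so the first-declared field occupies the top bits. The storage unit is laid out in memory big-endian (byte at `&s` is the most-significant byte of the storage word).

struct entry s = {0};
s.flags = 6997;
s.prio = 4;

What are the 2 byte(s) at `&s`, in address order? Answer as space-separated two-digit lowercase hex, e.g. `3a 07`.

da ac

[3+:13] flags=6997 & 0x1fff = 0x1b55; word=0xdaa8
[0+:3] prio=4 & 0x7 = 0x4; word=0xdaac
word = 0xdaac → big-endian bytes:
  [0]=0xda  [1]=0xac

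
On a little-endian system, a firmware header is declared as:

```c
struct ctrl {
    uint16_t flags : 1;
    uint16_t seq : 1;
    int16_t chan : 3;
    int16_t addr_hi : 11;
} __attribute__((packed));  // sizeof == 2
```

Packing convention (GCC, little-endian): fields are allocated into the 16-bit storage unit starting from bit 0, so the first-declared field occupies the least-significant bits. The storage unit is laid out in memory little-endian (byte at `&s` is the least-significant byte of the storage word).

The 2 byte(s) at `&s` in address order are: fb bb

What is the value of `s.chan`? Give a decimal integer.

[0]=0xfb [1]=0xbb (little-endian) → word 0xbbfb
flags:1 @ bit 0 → (0xbbfb>>0)&0x1 = 0x1
seq:1 @ bit 1 → (0xbbfb>>1)&0x1 = 0x1
chan:3 @ bit 2 → (0xbbfb>>2)&0x7 = 0x6  ←
addr_hi:11 @ bit 5 → (0xbbfb>>5)&0x7ff = 0x5df
chan signed 3b, MSB=1: 6 - 8 = -2

-2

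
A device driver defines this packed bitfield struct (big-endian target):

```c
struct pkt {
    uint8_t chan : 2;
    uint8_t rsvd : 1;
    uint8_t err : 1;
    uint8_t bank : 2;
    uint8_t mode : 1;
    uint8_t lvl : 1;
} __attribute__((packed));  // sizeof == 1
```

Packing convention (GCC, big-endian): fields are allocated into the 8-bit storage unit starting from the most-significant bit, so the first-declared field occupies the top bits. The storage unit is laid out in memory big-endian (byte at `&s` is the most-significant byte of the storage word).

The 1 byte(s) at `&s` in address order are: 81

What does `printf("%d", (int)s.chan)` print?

[0]=0x81 (big-endian) → word 0x81
chan [6+:2] = (word>>6) & 0x3 = 2  ←
rsvd [5+:1] = (word>>5) & 0x1 = 0
err [4+:1] = (word>>4) & 0x1 = 0
bank [2+:2] = (word>>2) & 0x3 = 0
mode [1+:1] = (word>>1) & 0x1 = 0
lvl [0+:1] = (word>>0) & 0x1 = 1

2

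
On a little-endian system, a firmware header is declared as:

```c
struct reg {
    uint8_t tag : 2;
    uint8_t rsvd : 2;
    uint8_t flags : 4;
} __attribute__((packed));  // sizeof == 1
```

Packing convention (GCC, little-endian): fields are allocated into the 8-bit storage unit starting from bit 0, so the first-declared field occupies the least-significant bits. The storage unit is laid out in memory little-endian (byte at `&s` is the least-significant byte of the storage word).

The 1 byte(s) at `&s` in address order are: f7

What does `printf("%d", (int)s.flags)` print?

15

[0]=0xf7 (little-endian) → word 0xf7
tag:2 @ bit 0 → (0xf7>>0)&0x3 = 0x3
rsvd:2 @ bit 2 → (0xf7>>2)&0x3 = 0x1
flags:4 @ bit 4 → (0xf7>>4)&0xf = 0xf  ←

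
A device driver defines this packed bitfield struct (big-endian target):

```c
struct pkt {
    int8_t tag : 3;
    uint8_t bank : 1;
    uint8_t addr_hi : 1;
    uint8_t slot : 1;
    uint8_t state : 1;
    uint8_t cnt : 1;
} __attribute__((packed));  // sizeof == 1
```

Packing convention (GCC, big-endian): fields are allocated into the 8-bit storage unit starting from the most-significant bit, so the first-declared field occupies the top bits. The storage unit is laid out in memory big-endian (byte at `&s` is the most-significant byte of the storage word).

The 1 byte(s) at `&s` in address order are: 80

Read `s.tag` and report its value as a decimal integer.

[0]=0x80 (big-endian) → word 0x80
tag:3 @ bit 5 → (0x80>>5)&0x7 = 0x4  ←
bank:1 @ bit 4 → (0x80>>4)&0x1 = 0x0
addr_hi:1 @ bit 3 → (0x80>>3)&0x1 = 0x0
slot:1 @ bit 2 → (0x80>>2)&0x1 = 0x0
state:1 @ bit 1 → (0x80>>1)&0x1 = 0x0
cnt:1 @ bit 0 → (0x80>>0)&0x1 = 0x0
tag signed 3b, MSB=1: 4 - 8 = -4

-4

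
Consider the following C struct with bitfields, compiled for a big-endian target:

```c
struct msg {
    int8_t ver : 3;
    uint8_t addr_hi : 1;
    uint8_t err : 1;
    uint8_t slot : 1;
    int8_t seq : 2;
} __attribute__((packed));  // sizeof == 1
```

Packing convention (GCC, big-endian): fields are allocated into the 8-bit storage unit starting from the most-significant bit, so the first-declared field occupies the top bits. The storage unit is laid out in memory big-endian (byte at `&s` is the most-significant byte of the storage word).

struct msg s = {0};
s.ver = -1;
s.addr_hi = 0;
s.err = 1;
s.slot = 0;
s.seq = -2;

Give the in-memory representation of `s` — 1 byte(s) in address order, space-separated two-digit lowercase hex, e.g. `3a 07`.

ea

ver (3b) val=-1 bits=0x7 at bit 5: 0xe0
addr_hi (1b) val=0 bits=0x0 at bit 4: 0xe0
err (1b) val=1 bits=0x1 at bit 3: 0xe8
slot (1b) val=0 bits=0x0 at bit 2: 0xe8
seq (2b) val=-2 bits=0x2 at bit 0: 0xea
word = 0xea → big-endian bytes:
  [0]=0xea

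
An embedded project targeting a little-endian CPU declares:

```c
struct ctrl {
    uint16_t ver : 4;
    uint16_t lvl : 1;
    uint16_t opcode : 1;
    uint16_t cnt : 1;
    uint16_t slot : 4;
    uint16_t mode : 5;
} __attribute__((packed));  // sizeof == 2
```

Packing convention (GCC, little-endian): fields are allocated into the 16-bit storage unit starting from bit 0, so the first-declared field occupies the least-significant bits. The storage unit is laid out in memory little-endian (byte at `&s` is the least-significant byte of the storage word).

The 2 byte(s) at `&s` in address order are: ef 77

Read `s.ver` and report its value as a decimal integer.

15

[0]=0xef [1]=0x77 (little-endian) → word 0x77ef
ver:4 @ bit 0 → (0x77ef>>0)&0xf = 0xf  ←
lvl:1 @ bit 4 → (0x77ef>>4)&0x1 = 0x0
opcode:1 @ bit 5 → (0x77ef>>5)&0x1 = 0x1
cnt:1 @ bit 6 → (0x77ef>>6)&0x1 = 0x1
slot:4 @ bit 7 → (0x77ef>>7)&0xf = 0xf
mode:5 @ bit 11 → (0x77ef>>11)&0x1f = 0xe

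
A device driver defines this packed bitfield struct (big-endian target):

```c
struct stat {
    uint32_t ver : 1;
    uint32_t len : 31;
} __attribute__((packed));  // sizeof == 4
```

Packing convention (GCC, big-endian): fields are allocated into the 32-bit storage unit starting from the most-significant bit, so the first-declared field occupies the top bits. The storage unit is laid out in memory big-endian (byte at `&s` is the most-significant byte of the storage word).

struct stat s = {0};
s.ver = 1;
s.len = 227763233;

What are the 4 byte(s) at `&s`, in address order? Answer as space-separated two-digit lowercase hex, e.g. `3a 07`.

8d 93 64 21

ver:1 = 1 → 0x1 << 31 → word 0x80000000
len:31 = 227763233 → 0xd936421 << 0 → word 0x8d936421
word = 0x8d936421 → big-endian bytes:
  [0]=0x8d  [1]=0x93  [2]=0x64  [3]=0x21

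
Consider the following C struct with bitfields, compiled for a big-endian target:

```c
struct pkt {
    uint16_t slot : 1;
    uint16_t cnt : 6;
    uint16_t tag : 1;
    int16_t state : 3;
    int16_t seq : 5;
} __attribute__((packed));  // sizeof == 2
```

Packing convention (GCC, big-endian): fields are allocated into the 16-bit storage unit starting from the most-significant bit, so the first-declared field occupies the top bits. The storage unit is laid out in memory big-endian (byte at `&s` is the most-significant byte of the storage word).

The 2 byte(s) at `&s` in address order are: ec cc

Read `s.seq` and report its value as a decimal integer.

12

[0]=0xec [1]=0xcc (big-endian) → word 0xeccc
slot [15+:1] = (word>>15) & 0x1 = 1
cnt [9+:6] = (word>>9) & 0x3f = 54
tag [8+:1] = (word>>8) & 0x1 = 0
state [5+:3] = (word>>5) & 0x7 = 6
seq [0+:5] = (word>>0) & 0x1f = 12  ←
seq signed 5b, MSB=0: value = 12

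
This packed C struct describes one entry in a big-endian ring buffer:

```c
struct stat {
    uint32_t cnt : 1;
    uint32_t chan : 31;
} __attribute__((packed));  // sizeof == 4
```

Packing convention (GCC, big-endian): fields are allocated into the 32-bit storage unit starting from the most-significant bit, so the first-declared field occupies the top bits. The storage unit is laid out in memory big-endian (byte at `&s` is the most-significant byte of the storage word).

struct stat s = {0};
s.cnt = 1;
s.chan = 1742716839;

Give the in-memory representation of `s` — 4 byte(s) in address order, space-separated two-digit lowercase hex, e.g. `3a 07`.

cnt (1b) val=1 bits=0x1 at bit 31: 0x80000000
chan (31b) val=1742716839 bits=0x67dfbfa7 at bit 0: 0xe7dfbfa7
word = 0xe7dfbfa7 → big-endian bytes:
  [0]=0xe7  [1]=0xdf  [2]=0xbf  [3]=0xa7

e7 df bf a7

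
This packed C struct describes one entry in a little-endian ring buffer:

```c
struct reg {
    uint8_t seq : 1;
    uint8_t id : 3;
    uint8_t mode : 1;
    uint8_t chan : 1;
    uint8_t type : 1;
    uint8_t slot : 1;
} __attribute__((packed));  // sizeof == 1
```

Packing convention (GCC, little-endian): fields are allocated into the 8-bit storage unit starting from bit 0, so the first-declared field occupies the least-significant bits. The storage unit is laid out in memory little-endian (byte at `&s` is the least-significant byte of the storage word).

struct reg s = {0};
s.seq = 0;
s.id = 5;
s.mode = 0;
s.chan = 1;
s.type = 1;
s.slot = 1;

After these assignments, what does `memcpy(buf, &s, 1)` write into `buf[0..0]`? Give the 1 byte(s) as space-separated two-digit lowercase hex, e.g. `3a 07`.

ea

seq:1 = 0 → 0x0 << 0 → word 0x00
id:3 = 5 → 0x5 << 1 → word 0x0a
mode:1 = 0 → 0x0 << 4 → word 0x0a
chan:1 = 1 → 0x1 << 5 → word 0x2a
type:1 = 1 → 0x1 << 6 → word 0x6a
slot:1 = 1 → 0x1 << 7 → word 0xea
word = 0xea → little-endian bytes:
  [0]=0xea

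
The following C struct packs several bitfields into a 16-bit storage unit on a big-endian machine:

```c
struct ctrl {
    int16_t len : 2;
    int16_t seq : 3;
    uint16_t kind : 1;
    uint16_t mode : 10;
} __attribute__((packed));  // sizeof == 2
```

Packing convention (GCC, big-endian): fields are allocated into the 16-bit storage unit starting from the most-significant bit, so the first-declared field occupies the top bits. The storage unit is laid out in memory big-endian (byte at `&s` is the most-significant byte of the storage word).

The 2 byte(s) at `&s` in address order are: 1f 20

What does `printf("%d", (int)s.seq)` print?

[0]=0x1f [1]=0x20 (big-endian) → word 0x1f20
len [14+:2] = (word>>14) & 0x3 = 0
seq [11+:3] = (word>>11) & 0x7 = 3  ←
kind [10+:1] = (word>>10) & 0x1 = 1
mode [0+:10] = (word>>0) & 0x3ff = 800
seq signed 3b, MSB=0: value = 3

3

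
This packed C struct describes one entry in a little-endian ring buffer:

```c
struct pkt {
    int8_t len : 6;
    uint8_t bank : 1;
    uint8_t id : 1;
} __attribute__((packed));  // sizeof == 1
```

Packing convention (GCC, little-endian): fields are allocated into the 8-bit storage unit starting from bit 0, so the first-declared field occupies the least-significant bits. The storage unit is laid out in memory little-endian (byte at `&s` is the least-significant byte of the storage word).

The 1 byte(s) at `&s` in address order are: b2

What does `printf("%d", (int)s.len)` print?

[0]=0xb2 (little-endian) → word 0xb2
len:6 @ bit 0 → (0xb2>>0)&0x3f = 0x32  ←
bank:1 @ bit 6 → (0xb2>>6)&0x1 = 0x0
id:1 @ bit 7 → (0xb2>>7)&0x1 = 0x1
len signed 6b, MSB=1: 50 - 64 = -14

-14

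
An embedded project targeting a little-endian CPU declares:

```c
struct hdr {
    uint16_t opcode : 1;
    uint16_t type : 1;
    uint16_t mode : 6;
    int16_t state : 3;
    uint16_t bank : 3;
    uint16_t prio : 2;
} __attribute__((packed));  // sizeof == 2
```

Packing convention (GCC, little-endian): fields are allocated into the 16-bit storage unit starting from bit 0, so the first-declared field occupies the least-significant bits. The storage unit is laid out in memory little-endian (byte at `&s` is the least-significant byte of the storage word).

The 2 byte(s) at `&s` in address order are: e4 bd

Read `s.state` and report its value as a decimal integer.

-3

[0]=0xe4 [1]=0xbd (little-endian) → word 0xbde4
opcode:1 @ bit 0 → (0xbde4>>0)&0x1 = 0x0
type:1 @ bit 1 → (0xbde4>>1)&0x1 = 0x0
mode:6 @ bit 2 → (0xbde4>>2)&0x3f = 0x39
state:3 @ bit 8 → (0xbde4>>8)&0x7 = 0x5  ←
bank:3 @ bit 11 → (0xbde4>>11)&0x7 = 0x7
prio:2 @ bit 14 → (0xbde4>>14)&0x3 = 0x2
state signed 3b, MSB=1: 5 - 8 = -3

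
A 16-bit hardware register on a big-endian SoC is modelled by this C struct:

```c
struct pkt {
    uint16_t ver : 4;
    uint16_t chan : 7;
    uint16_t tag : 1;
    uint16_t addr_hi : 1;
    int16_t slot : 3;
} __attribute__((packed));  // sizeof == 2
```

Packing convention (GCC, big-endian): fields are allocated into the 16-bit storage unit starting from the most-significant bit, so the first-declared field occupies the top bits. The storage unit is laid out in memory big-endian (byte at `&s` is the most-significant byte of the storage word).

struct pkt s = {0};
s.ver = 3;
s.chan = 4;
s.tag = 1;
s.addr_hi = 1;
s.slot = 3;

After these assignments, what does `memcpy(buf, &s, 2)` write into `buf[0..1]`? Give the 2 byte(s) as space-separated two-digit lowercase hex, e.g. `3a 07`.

[12+:4] ver=3 & 0xf = 0x3; word=0x3000
[5+:7] chan=4 & 0x7f = 0x4; word=0x3080
[4+:1] tag=1 & 0x1 = 0x1; word=0x3090
[3+:1] addr_hi=1 & 0x1 = 0x1; word=0x3098
[0+:3] slot=3 & 0x7 = 0x3; word=0x309b
word = 0x309b → big-endian bytes:
  [0]=0x30  [1]=0x9b

30 9b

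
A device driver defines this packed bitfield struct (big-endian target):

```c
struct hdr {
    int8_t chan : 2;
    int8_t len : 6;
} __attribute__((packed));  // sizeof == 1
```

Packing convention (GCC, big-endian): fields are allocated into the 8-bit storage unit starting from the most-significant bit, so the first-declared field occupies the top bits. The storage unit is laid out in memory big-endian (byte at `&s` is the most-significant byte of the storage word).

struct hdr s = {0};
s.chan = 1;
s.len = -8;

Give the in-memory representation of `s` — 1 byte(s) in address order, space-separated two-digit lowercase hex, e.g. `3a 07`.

78

chan (2b) val=1 bits=0x1 at bit 6: 0x40
len (6b) val=-8 bits=0x38 at bit 0: 0x78
word = 0x78 → big-endian bytes:
  [0]=0x78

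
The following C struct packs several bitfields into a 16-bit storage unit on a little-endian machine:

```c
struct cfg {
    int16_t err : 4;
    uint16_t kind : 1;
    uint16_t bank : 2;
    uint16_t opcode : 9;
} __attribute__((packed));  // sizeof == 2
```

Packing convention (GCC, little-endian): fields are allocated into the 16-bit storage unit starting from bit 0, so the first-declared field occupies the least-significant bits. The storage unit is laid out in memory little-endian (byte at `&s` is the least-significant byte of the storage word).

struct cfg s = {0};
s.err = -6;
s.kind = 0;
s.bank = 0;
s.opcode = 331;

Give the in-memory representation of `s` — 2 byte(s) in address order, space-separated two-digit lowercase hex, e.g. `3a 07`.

err (4b) val=-6 bits=0xa at bit 0: 0x000a
kind (1b) val=0 bits=0x0 at bit 4: 0x000a
bank (2b) val=0 bits=0x0 at bit 5: 0x000a
opcode (9b) val=331 bits=0x14b at bit 7: 0xa58a
word = 0xa58a → little-endian bytes:
  [0]=0x8a  [1]=0xa5

8a a5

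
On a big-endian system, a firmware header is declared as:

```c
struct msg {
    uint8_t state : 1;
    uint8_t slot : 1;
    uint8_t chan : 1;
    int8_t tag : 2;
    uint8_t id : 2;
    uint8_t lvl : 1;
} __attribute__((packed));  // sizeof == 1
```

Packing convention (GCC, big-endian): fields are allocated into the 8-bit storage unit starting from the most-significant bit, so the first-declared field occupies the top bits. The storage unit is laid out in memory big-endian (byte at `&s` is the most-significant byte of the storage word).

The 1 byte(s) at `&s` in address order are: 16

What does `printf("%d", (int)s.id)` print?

[0]=0x16 (big-endian) → word 0x16
state:1 @ bit 7 → (0x16>>7)&0x1 = 0x0
slot:1 @ bit 6 → (0x16>>6)&0x1 = 0x0
chan:1 @ bit 5 → (0x16>>5)&0x1 = 0x0
tag:2 @ bit 3 → (0x16>>3)&0x3 = 0x2
id:2 @ bit 1 → (0x16>>1)&0x3 = 0x3  ←
lvl:1 @ bit 0 → (0x16>>0)&0x1 = 0x0

3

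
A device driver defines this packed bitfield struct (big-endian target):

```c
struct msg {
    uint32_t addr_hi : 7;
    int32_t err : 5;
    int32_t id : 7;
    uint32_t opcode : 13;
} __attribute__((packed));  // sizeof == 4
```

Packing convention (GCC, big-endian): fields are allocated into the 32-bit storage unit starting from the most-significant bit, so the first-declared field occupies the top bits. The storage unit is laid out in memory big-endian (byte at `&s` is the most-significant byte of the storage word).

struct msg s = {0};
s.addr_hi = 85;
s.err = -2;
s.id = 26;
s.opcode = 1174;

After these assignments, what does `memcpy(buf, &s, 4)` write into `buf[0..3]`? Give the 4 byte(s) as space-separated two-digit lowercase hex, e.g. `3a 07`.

addr_hi:7 = 85 → 0x55 << 25 → word 0xaa000000
err:5 = -2 → 0x1e << 20 → word 0xabe00000
id:7 = 26 → 0x1a << 13 → word 0xabe34000
opcode:13 = 1174 → 0x496 << 0 → word 0xabe34496
word = 0xabe34496 → big-endian bytes:
  [0]=0xab  [1]=0xe3  [2]=0x44  [3]=0x96

ab e3 44 96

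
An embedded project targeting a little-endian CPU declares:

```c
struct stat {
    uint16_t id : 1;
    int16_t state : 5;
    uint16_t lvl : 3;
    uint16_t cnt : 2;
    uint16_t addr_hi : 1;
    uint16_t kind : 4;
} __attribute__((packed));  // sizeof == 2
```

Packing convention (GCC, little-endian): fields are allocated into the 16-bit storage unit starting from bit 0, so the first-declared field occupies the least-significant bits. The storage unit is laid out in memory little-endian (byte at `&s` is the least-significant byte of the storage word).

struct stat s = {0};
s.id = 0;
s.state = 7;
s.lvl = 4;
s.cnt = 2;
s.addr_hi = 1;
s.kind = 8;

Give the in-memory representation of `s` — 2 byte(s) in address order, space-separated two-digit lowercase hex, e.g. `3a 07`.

[0+:1] id=0 & 0x1 = 0x0; word=0x0000
[1+:5] state=7 & 0x1f = 0x7; word=0x000e
[6+:3] lvl=4 & 0x7 = 0x4; word=0x010e
[9+:2] cnt=2 & 0x3 = 0x2; word=0x050e
[11+:1] addr_hi=1 & 0x1 = 0x1; word=0x0d0e
[12+:4] kind=8 & 0xf = 0x8; word=0x8d0e
word = 0x8d0e → little-endian bytes:
  [0]=0x0e  [1]=0x8d

0e 8d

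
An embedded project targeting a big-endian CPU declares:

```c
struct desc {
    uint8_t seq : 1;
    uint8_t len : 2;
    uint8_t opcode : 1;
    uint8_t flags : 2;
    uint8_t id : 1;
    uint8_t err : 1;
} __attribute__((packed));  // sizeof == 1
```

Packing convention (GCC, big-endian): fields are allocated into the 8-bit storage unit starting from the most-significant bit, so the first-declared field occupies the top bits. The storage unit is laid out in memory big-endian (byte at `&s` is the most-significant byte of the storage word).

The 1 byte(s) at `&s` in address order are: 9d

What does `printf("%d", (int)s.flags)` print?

3

[0]=0x9d (big-endian) → word 0x9d
seq [7+:1] = (word>>7) & 0x1 = 1
len [5+:2] = (word>>5) & 0x3 = 0
opcode [4+:1] = (word>>4) & 0x1 = 1
flags [2+:2] = (word>>2) & 0x3 = 3  ←
id [1+:1] = (word>>1) & 0x1 = 0
err [0+:1] = (word>>0) & 0x1 = 1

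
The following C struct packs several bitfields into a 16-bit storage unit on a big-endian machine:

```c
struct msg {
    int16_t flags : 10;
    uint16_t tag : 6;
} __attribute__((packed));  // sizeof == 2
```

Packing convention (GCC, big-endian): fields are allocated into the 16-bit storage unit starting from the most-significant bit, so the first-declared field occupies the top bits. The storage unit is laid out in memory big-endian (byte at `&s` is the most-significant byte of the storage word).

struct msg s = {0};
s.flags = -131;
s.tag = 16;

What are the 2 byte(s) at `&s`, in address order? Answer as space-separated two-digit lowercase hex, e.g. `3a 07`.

df 50

flags:10 = -131 → 0x37d << 6 → word 0xdf40
tag:6 = 16 → 0x10 << 0 → word 0xdf50
word = 0xdf50 → big-endian bytes:
  [0]=0xdf  [1]=0x50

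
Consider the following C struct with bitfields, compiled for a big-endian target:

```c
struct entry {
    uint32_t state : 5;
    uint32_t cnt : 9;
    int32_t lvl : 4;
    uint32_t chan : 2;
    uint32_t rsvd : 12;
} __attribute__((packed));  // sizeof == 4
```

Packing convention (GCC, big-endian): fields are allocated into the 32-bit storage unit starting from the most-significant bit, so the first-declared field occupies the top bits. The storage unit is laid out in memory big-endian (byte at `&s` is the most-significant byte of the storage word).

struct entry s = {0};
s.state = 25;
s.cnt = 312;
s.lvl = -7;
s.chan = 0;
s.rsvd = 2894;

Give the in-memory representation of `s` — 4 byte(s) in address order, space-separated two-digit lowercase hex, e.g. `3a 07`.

cc e2 4b 4e

state (5b) val=25 bits=0x19 at bit 27: 0xc8000000
cnt (9b) val=312 bits=0x138 at bit 18: 0xcce00000
lvl (4b) val=-7 bits=0x9 at bit 14: 0xcce24000
chan (2b) val=0 bits=0x0 at bit 12: 0xcce24000
rsvd (12b) val=2894 bits=0xb4e at bit 0: 0xcce24b4e
word = 0xcce24b4e → big-endian bytes:
  [0]=0xcc  [1]=0xe2  [2]=0x4b  [3]=0x4e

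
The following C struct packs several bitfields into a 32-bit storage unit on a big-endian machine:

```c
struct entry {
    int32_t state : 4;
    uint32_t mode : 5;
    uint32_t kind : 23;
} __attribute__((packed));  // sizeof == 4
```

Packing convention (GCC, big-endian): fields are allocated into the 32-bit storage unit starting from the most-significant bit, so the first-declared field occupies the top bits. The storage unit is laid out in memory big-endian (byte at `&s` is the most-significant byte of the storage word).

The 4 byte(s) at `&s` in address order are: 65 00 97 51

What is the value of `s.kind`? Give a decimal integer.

38737

[0]=0x65 [1]=0x00 [2]=0x97 [3]=0x51 (big-endian) → word 0x65009751
state [28+:4] = (word>>28) & 0xf = 6
mode [23+:5] = (word>>23) & 0x1f = 10
kind [0+:23] = (word>>0) & 0x7fffff = 38737  ←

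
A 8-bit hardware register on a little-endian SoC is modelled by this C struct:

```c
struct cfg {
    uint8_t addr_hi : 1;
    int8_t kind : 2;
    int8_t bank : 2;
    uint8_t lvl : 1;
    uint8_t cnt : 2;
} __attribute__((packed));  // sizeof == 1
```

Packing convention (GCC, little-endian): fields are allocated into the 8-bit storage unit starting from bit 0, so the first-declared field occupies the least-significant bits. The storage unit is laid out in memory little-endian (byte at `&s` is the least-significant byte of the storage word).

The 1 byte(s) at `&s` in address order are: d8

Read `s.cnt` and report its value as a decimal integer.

[0]=0xd8 (little-endian) → word 0xd8
addr_hi:1 @ bit 0 → (0xd8>>0)&0x1 = 0x0
kind:2 @ bit 1 → (0xd8>>1)&0x3 = 0x0
bank:2 @ bit 3 → (0xd8>>3)&0x3 = 0x3
lvl:1 @ bit 5 → (0xd8>>5)&0x1 = 0x0
cnt:2 @ bit 6 → (0xd8>>6)&0x3 = 0x3  ←

3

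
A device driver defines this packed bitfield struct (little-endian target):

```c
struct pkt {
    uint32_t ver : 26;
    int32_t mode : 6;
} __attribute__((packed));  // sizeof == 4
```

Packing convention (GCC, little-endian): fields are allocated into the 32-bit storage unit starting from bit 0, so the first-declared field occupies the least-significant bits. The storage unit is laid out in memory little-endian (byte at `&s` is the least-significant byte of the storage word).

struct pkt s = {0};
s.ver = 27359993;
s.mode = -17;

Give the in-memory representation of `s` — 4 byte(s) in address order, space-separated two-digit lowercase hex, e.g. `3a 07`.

f9 7a a1 bd

ver (26b) val=27359993 bits=0x1a17af9 at bit 0: 0x01a17af9
mode (6b) val=-17 bits=0x2f at bit 26: 0xbda17af9
word = 0xbda17af9 → little-endian bytes:
  [0]=0xf9  [1]=0x7a  [2]=0xa1  [3]=0xbd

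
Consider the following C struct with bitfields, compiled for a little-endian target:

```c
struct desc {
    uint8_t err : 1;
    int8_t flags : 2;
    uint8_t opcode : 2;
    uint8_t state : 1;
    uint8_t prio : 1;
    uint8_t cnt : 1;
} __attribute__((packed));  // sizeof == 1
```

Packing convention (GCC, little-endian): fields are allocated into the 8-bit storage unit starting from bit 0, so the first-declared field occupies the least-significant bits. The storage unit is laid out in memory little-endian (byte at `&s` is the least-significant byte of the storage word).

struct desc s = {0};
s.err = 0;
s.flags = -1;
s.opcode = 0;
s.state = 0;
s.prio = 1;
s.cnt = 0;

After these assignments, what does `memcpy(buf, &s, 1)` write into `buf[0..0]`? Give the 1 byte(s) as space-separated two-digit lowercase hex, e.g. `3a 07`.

err (1b) val=0 bits=0x0 at bit 0: 0x00
flags (2b) val=-1 bits=0x3 at bit 1: 0x06
opcode (2b) val=0 bits=0x0 at bit 3: 0x06
state (1b) val=0 bits=0x0 at bit 5: 0x06
prio (1b) val=1 bits=0x1 at bit 6: 0x46
cnt (1b) val=0 bits=0x0 at bit 7: 0x46
word = 0x46 → little-endian bytes:
  [0]=0x46

46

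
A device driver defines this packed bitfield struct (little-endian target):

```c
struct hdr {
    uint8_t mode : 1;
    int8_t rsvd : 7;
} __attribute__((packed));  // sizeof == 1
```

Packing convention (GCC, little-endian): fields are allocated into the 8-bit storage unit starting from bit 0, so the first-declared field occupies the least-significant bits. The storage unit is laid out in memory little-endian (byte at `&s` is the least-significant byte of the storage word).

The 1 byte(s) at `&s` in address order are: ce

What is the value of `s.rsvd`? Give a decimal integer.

-25

[0]=0xce (little-endian) → word 0xce
mode [0+:1] = (word>>0) & 0x1 = 0
rsvd [1+:7] = (word>>1) & 0x7f = 103  ←
rsvd signed 7b, MSB=1: 103 - 128 = -25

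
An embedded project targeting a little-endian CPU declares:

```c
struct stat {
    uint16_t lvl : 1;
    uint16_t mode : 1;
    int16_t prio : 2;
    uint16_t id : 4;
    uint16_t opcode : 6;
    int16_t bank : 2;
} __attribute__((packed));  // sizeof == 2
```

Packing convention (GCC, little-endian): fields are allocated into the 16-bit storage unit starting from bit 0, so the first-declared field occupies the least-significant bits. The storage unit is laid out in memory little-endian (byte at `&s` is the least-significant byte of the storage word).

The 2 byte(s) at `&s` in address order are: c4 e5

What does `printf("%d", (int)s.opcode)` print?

37

[0]=0xc4 [1]=0xe5 (little-endian) → word 0xe5c4
lvl [0+:1] = (word>>0) & 0x1 = 0
mode [1+:1] = (word>>1) & 0x1 = 0
prio [2+:2] = (word>>2) & 0x3 = 1
id [4+:4] = (word>>4) & 0xf = 12
opcode [8+:6] = (word>>8) & 0x3f = 37  ←
bank [14+:2] = (word>>14) & 0x3 = 3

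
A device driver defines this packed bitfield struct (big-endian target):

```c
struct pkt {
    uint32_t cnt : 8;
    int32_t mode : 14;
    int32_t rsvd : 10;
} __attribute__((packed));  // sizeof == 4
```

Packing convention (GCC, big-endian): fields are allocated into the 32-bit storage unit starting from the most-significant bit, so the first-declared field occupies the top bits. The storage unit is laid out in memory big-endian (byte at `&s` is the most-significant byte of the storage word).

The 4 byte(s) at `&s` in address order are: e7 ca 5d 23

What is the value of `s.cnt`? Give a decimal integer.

231

[0]=0xe7 [1]=0xca [2]=0x5d [3]=0x23 (big-endian) → word 0xe7ca5d23
cnt:8 @ bit 24 → (0xe7ca5d23>>24)&0xff = 0xe7  ←
mode:14 @ bit 10 → (0xe7ca5d23>>10)&0x3fff = 0x3297
rsvd:10 @ bit 0 → (0xe7ca5d23>>0)&0x3ff = 0x123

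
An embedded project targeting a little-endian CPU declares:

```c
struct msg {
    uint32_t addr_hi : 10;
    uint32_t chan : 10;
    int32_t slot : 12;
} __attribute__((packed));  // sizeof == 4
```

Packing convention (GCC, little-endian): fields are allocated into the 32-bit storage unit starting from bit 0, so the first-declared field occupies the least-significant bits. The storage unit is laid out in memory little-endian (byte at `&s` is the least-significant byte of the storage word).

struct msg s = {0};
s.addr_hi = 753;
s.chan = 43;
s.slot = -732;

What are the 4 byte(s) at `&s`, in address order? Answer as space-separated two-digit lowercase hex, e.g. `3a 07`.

addr_hi (10b) val=753 bits=0x2f1 at bit 0: 0x000002f1
chan (10b) val=43 bits=0x2b at bit 10: 0x0000aef1
slot (12b) val=-732 bits=0xd24 at bit 20: 0xd240aef1
word = 0xd240aef1 → little-endian bytes:
  [0]=0xf1  [1]=0xae  [2]=0x40  [3]=0xd2

f1 ae 40 d2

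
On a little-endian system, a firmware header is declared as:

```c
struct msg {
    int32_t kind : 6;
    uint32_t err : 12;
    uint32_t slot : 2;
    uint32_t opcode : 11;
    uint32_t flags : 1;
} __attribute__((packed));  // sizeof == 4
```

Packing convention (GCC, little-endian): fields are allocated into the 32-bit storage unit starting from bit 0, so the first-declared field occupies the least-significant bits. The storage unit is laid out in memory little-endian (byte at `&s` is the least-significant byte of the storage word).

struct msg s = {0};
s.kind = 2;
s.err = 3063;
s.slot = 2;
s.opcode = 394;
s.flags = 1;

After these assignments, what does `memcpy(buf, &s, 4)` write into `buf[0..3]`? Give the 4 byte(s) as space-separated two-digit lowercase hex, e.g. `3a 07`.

c2 fd aa 98

[0+:6] kind=2 & 0x3f = 0x2; word=0x00000002
[6+:12] err=3063 & 0xfff = 0xbf7; word=0x0002fdc2
[18+:2] slot=2 & 0x3 = 0x2; word=0x000afdc2
[20+:11] opcode=394 & 0x7ff = 0x18a; word=0x18aafdc2
[31+:1] flags=1 & 0x1 = 0x1; word=0x98aafdc2
word = 0x98aafdc2 → little-endian bytes:
  [0]=0xc2  [1]=0xfd  [2]=0xaa  [3]=0x98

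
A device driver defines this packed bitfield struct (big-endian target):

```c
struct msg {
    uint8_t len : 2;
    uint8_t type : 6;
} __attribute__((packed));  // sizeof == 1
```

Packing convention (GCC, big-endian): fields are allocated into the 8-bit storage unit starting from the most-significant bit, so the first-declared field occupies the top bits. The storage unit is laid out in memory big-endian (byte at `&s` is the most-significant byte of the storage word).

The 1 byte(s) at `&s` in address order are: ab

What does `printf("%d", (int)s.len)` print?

[0]=0xab (big-endian) → word 0xab
len:2 @ bit 6 → (0xab>>6)&0x3 = 0x2  ←
type:6 @ bit 0 → (0xab>>0)&0x3f = 0x2b

2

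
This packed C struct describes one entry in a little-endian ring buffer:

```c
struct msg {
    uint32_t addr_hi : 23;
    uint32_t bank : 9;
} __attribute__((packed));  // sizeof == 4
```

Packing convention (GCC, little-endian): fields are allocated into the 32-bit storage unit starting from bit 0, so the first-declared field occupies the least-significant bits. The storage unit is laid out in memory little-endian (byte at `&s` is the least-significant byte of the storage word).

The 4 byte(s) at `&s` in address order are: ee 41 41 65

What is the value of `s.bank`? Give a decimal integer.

202

[0]=0xee [1]=0x41 [2]=0x41 [3]=0x65 (little-endian) → word 0x654141ee
addr_hi:23 @ bit 0 → (0x654141ee>>0)&0x7fffff = 0x4141ee
bank:9 @ bit 23 → (0x654141ee>>23)&0x1ff = 0xca  ←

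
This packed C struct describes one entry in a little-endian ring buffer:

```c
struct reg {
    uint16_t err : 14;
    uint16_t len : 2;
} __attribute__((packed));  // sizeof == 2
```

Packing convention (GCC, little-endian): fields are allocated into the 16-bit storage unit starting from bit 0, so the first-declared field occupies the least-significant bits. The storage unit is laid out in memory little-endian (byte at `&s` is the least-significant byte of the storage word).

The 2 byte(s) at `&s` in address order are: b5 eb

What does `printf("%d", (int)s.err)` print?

[0]=0xb5 [1]=0xeb (little-endian) → word 0xebb5
err [0+:14] = (word>>0) & 0x3fff = 11189  ←
len [14+:2] = (word>>14) & 0x3 = 3

11189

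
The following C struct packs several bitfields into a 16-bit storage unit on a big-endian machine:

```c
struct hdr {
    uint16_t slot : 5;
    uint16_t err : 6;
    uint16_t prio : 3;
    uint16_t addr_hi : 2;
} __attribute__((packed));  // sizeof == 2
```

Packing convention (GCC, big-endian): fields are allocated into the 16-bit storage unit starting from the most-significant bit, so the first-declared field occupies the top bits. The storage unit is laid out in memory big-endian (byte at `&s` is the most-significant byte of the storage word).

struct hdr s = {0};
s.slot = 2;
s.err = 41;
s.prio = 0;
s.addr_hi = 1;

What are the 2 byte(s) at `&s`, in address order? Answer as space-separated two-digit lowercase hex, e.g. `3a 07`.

15 21

slot:5 = 2 → 0x2 << 11 → word 0x1000
err:6 = 41 → 0x29 << 5 → word 0x1520
prio:3 = 0 → 0x0 << 2 → word 0x1520
addr_hi:2 = 1 → 0x1 << 0 → word 0x1521
word = 0x1521 → big-endian bytes:
  [0]=0x15  [1]=0x21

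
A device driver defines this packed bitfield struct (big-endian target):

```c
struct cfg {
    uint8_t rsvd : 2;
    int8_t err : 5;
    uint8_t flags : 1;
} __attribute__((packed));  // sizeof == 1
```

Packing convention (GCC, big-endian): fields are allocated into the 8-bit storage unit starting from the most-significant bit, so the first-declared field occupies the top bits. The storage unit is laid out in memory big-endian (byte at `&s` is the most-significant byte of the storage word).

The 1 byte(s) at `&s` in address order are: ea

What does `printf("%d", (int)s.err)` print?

-11

[0]=0xea (big-endian) → word 0xea
rsvd [6+:2] = (word>>6) & 0x3 = 3
err [1+:5] = (word>>1) & 0x1f = 21  ←
flags [0+:1] = (word>>0) & 0x1 = 0
err signed 5b, MSB=1: 21 - 32 = -11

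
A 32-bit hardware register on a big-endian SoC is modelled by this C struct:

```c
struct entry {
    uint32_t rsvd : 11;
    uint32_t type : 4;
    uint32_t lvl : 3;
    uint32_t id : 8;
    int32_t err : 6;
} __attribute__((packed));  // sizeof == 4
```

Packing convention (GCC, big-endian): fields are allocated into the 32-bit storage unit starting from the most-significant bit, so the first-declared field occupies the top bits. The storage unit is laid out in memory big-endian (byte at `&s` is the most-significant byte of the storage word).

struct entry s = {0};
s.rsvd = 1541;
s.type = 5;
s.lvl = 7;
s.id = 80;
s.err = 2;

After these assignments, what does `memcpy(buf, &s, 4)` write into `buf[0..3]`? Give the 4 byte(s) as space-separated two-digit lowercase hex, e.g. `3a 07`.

c0 ab d4 02

rsvd:11 = 1541 → 0x605 << 21 → word 0xc0a00000
type:4 = 5 → 0x5 << 17 → word 0xc0aa0000
lvl:3 = 7 → 0x7 << 14 → word 0xc0abc000
id:8 = 80 → 0x50 << 6 → word 0xc0abd400
err:6 = 2 → 0x2 << 0 → word 0xc0abd402
word = 0xc0abd402 → big-endian bytes:
  [0]=0xc0  [1]=0xab  [2]=0xd4  [3]=0x02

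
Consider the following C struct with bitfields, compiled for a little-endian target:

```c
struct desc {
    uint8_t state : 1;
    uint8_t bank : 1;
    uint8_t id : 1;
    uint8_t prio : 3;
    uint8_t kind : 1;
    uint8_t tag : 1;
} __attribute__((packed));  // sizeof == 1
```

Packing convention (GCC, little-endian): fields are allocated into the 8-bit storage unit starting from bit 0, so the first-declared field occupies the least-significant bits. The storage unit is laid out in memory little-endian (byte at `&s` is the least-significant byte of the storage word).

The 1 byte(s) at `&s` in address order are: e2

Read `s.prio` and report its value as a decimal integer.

4

[0]=0xe2 (little-endian) → word 0xe2
state [0+:1] = (word>>0) & 0x1 = 0
bank [1+:1] = (word>>1) & 0x1 = 1
id [2+:1] = (word>>2) & 0x1 = 0
prio [3+:3] = (word>>3) & 0x7 = 4  ←
kind [6+:1] = (word>>6) & 0x1 = 1
tag [7+:1] = (word>>7) & 0x1 = 1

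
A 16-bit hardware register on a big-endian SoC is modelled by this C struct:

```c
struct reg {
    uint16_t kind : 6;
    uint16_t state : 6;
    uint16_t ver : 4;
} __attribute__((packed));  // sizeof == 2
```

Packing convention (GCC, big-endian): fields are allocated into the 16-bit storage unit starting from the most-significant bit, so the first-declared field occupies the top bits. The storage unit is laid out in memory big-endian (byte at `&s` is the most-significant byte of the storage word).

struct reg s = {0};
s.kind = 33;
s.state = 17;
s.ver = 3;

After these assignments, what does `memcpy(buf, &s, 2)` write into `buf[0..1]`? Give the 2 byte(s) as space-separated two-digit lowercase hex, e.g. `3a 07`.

kind (6b) val=33 bits=0x21 at bit 10: 0x8400
state (6b) val=17 bits=0x11 at bit 4: 0x8510
ver (4b) val=3 bits=0x3 at bit 0: 0x8513
word = 0x8513 → big-endian bytes:
  [0]=0x85  [1]=0x13

85 13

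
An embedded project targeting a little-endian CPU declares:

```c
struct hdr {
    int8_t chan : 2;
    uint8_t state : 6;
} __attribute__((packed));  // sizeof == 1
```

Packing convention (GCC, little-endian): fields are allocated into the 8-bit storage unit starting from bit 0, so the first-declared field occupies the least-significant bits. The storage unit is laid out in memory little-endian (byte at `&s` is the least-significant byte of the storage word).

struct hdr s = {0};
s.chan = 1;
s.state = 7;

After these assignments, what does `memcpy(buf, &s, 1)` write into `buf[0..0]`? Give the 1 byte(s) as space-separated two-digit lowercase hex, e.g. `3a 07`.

chan:2 = 1 → 0x1 << 0 → word 0x01
state:6 = 7 → 0x7 << 2 → word 0x1d
word = 0x1d → little-endian bytes:
  [0]=0x1d

1d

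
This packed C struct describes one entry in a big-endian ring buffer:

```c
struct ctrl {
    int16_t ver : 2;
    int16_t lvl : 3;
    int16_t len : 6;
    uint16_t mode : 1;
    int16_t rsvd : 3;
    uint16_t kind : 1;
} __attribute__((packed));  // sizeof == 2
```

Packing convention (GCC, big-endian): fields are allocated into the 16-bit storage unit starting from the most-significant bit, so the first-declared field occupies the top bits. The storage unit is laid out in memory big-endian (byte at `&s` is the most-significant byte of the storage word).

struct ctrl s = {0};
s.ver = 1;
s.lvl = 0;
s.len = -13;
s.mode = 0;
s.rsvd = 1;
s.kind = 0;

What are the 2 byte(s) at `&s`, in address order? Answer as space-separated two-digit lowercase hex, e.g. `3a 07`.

46 62

ver:2 = 1 → 0x1 << 14 → word 0x4000
lvl:3 = 0 → 0x0 << 11 → word 0x4000
len:6 = -13 → 0x33 << 5 → word 0x4660
mode:1 = 0 → 0x0 << 4 → word 0x4660
rsvd:3 = 1 → 0x1 << 1 → word 0x4662
kind:1 = 0 → 0x0 << 0 → word 0x4662
word = 0x4662 → big-endian bytes:
  [0]=0x46  [1]=0x62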